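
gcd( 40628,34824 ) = 5804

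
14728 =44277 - 29549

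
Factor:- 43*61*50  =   - 131150 = - 2^1*5^2*43^1*61^1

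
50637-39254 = 11383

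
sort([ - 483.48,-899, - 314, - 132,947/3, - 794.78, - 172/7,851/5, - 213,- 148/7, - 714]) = [ - 899,-794.78, - 714 , - 483.48, - 314,-213, - 132, - 172/7, - 148/7,851/5,947/3]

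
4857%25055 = 4857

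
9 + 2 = 11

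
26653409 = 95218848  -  68565439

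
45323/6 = 45323/6= 7553.83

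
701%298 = 105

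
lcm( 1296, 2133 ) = 102384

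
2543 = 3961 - 1418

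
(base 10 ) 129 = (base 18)73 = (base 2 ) 10000001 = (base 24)59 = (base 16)81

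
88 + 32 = 120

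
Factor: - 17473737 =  - 3^1 *1487^1*3917^1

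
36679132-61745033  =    -  25065901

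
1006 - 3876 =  - 2870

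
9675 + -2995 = 6680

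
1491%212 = 7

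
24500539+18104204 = 42604743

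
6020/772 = 1505/193 = 7.80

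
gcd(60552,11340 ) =36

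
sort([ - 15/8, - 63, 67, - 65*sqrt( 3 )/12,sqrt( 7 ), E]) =[ - 63, - 65*sqrt(3) /12, - 15/8,  sqrt( 7 ), E,67 ] 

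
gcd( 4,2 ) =2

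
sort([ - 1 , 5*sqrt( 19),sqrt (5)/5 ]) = [ - 1,  sqrt (5)/5,  5*sqrt(  19 ) ]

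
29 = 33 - 4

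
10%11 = 10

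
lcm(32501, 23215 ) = 162505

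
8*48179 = 385432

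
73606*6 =441636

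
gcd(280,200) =40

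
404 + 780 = 1184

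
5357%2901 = 2456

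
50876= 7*7268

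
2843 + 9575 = 12418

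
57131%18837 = 620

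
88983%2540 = 83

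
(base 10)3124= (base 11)2390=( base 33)2sm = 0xC34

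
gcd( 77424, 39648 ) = 48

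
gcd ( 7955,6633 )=1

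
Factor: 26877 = 3^1*17^2*31^1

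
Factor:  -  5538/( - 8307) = 2/3 =2^1*3^( - 1) 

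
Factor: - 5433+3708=- 3^1 * 5^2*23^1 = - 1725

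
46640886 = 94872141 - 48231255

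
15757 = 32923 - 17166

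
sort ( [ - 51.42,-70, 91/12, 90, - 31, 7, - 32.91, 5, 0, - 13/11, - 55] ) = [ - 70,- 55, - 51.42, - 32.91, - 31 ,-13/11, 0,5, 7, 91/12, 90] 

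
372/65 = 372/65=5.72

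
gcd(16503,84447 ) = 3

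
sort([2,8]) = [ 2,  8]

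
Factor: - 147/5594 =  - 2^(  -  1)*3^1 * 7^2*2797^( - 1 )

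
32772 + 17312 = 50084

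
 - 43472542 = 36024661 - 79497203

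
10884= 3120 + 7764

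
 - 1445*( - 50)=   72250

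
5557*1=5557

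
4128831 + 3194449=7323280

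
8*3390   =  27120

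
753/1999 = 753/1999 = 0.38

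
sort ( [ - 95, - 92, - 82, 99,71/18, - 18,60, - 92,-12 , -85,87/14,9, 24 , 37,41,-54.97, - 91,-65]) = [ - 95, - 92,-92, -91, - 85, - 82 , - 65, - 54.97, - 18, - 12,71/18, 87/14 , 9,24,37, 41, 60, 99 ]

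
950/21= 950/21 = 45.24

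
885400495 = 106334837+779065658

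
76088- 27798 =48290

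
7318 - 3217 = 4101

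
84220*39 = 3284580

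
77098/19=77098/19=4057.79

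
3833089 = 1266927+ 2566162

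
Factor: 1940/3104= 5/8 = 2^(-3)*5^1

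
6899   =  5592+1307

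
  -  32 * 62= - 1984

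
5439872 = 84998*64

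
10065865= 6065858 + 4000007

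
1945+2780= 4725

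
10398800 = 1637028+8761772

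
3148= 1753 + 1395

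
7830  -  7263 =567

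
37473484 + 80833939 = 118307423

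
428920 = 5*85784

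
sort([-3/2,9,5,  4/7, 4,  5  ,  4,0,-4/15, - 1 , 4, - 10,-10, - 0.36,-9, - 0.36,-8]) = [ - 10,  -  10, - 9, - 8, - 3/2, - 1, - 0.36, - 0.36, - 4/15,0,  4/7,  4, 4,4, 5,5,9] 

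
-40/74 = -1 + 17/37 = - 0.54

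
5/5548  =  5/5548 = 0.00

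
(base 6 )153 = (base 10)69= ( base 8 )105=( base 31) 27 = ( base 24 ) 2L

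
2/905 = 2/905  =  0.00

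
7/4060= 1/580 = 0.00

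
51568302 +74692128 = 126260430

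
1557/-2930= -1557/2930 = -0.53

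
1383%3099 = 1383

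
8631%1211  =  154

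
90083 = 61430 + 28653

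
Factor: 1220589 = 3^5*5023^1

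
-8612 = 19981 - 28593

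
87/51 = 1  +  12/17= 1.71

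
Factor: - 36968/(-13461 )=2^3*3^( - 1 )*7^( -1)*641^ ( - 1)*4621^1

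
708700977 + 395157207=1103858184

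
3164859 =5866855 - 2701996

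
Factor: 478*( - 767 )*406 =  - 148850156  =  - 2^2*7^1*13^1*29^1*59^1* 239^1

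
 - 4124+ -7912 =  - 12036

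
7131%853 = 307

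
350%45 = 35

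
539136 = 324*1664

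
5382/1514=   2691/757  =  3.55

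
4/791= 4/791 = 0.01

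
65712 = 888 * 74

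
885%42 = 3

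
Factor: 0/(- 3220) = 0^1 = 0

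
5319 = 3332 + 1987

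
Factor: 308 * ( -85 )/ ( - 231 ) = 340/3 = 2^2 * 3^( - 1 ) * 5^1 * 17^1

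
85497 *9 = 769473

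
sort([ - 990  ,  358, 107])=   [ - 990, 107, 358 ]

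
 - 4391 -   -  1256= - 3135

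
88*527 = 46376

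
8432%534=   422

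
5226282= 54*96783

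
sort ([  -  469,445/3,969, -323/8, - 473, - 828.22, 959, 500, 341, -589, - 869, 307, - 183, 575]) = [ - 869,  -  828.22,-589 ,-473,-469, - 183,-323/8, 445/3, 307, 341, 500,  575,  959, 969]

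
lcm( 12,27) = 108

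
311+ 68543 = 68854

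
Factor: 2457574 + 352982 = 2810556 =2^2*3^2*7^1*19^1*587^1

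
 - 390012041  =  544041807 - 934053848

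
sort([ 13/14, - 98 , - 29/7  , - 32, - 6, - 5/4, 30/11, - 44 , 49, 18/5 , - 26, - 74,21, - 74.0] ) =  [ - 98,- 74,-74.0, - 44,  -  32, - 26, - 6, -29/7, - 5/4 , 13/14,30/11,18/5,21,49] 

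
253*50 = 12650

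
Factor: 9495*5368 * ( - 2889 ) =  - 147249903240 = - 2^3*3^5*5^1*11^1*61^1*107^1*211^1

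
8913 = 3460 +5453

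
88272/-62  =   - 1424 + 8/31 = -  1423.74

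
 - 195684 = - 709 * 276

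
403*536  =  216008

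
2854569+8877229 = 11731798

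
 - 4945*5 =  - 24725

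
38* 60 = 2280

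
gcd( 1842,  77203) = 1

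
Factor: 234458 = 2^1*7^1*16747^1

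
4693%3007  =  1686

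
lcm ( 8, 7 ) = 56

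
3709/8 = 3709/8 = 463.62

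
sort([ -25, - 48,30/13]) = [-48, - 25 , 30/13]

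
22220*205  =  4555100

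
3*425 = 1275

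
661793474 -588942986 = 72850488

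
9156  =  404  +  8752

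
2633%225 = 158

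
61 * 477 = 29097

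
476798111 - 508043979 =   -  31245868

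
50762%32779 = 17983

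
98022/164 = 597+57/82= 597.70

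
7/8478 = 7/8478 = 0.00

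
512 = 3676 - 3164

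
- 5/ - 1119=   5/1119 = 0.00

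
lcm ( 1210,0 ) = 0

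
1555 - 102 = 1453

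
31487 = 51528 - 20041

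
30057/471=63 + 128/157 = 63.82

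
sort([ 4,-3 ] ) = [ - 3, 4 ]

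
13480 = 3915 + 9565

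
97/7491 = 97/7491 = 0.01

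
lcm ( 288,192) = 576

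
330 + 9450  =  9780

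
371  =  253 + 118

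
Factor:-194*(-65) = 2^1*5^1*13^1*97^1 = 12610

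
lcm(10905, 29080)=87240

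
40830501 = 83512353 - 42681852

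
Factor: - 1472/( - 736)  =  2^1= 2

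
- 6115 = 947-7062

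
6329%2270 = 1789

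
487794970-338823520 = 148971450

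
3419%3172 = 247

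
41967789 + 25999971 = 67967760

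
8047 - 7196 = 851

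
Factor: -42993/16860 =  - 51/20 = - 2^(- 2)*3^1 * 5^(-1)*17^1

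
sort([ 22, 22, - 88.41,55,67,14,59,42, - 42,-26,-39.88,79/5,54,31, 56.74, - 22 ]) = [ - 88.41,-42, - 39.88,-26, - 22, 14,  79/5,22, 22,  31,42 , 54,55,56.74,59,  67]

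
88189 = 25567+62622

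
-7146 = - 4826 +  - 2320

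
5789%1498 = 1295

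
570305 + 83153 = 653458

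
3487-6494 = -3007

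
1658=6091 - 4433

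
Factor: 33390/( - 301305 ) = - 2^1*3^1 * 7^1 * 379^( - 1 ) = - 42/379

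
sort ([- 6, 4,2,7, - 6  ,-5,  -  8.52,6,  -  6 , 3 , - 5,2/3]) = [ - 8.52, - 6, - 6, - 6, - 5, - 5,2/3,2, 3,4,6,  7]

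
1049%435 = 179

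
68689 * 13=892957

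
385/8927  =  385/8927 = 0.04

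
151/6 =151/6  =  25.17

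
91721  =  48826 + 42895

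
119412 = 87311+32101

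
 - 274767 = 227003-501770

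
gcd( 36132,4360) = 4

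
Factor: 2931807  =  3^1*977269^1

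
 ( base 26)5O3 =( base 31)458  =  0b111110100111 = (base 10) 4007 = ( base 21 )91H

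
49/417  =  49/417  =  0.12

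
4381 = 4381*1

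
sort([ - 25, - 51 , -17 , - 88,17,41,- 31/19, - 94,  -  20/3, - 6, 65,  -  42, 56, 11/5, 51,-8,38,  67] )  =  [ - 94, - 88,-51, - 42, - 25, - 17, -8  ,-20/3 , - 6, - 31/19,11/5, 17, 38, 41,  51, 56,65, 67]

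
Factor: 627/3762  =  2^( -1)*3^(  -  1 ) = 1/6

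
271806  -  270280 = 1526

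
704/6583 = 704/6583 = 0.11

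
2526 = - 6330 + 8856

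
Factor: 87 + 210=297=3^3*11^1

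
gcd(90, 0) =90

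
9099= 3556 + 5543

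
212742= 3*70914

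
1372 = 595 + 777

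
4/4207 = 4/4207 = 0.00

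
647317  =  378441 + 268876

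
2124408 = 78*27236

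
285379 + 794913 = 1080292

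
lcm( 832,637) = 40768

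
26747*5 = 133735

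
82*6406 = 525292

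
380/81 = 4+ 56/81 =4.69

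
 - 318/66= - 5+ 2/11 = -4.82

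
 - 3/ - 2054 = 3/2054 = 0.00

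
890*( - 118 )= - 105020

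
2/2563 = 2/2563  =  0.00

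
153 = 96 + 57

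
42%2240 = 42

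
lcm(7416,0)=0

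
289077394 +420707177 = 709784571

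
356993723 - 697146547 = - 340152824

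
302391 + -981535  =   -679144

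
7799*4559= 35555641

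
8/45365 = 8/45365  =  0.00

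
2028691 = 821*2471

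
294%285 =9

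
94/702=47/351=   0.13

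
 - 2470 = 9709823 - 9712293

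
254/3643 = 254/3643 = 0.07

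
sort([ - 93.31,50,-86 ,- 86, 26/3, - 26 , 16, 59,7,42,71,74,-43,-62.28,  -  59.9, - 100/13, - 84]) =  [ - 93.31,-86,-86,- 84, - 62.28, - 59.9,- 43,-26,-100/13, 7,26/3,16,42,50,59 , 71, 74]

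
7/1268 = 7/1268 = 0.01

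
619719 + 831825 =1451544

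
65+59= 124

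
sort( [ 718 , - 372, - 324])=[-372, - 324,718 ] 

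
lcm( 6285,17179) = 257685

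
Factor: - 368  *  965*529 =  - 187858480 = - 2^4*5^1*23^3*193^1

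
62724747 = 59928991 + 2795756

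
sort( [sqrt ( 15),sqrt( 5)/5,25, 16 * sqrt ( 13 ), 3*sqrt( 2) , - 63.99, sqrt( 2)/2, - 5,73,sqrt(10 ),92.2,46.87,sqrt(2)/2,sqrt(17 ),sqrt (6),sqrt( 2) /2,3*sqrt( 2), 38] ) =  [ - 63.99,- 5,sqrt(5)/5,sqrt( 2 )/2,sqrt( 2 )/2, sqrt( 2 ) /2, sqrt( 6),sqrt( 10 ),sqrt( 15) , sqrt( 17),3 * sqrt(2), 3*sqrt ( 2 ),25,38, 46.87,16 * sqrt(13), 73, 92.2] 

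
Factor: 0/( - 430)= 0 = 0^1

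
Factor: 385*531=204435 = 3^2*5^1*7^1*  11^1*59^1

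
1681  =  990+691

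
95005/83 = 95005/83 = 1144.64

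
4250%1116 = 902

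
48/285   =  16/95 = 0.17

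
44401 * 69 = 3063669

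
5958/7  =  851 + 1/7 = 851.14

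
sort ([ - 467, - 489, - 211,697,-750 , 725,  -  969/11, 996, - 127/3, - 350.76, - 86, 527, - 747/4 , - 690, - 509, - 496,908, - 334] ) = [-750, - 690,-509, - 496,-489,-467, - 350.76, - 334, - 211,-747/4, - 969/11,  -  86, - 127/3, 527,697,725,908, 996 ]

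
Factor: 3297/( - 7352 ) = -2^ ( - 3 )*3^1 *7^1*157^1*919^(-1 )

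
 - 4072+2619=  -  1453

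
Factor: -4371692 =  - 2^2 * 13^2*29^1*223^1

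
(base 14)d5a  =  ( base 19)756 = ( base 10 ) 2628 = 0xA44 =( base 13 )1272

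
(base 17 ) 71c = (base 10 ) 2052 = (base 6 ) 13300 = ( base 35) 1NM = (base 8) 4004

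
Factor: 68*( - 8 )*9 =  - 2^5*3^2 * 17^1= - 4896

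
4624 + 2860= 7484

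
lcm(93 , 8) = 744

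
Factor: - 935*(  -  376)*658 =2^4*5^1*7^1*11^1*17^1*47^2 = 231326480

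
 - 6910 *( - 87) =601170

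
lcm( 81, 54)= 162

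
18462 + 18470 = 36932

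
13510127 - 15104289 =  - 1594162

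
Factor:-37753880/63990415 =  - 7550776/12798083 = - 2^3*97^( - 1 )* 107^1*8821^1*131939^( - 1)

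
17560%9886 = 7674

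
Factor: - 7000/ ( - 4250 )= 2^2*  7^1*17^(-1 ) = 28/17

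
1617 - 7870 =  - 6253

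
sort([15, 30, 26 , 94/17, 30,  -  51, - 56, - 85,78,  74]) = [ - 85, -56, - 51, 94/17,15,26, 30, 30, 74, 78 ]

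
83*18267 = 1516161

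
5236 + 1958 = 7194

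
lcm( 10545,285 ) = 10545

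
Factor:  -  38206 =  - 2^1*7^1*2729^1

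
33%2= 1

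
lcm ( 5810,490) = 40670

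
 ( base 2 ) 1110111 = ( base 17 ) 70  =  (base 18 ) 6B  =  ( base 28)47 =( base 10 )119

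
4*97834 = 391336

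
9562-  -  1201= 10763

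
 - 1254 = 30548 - 31802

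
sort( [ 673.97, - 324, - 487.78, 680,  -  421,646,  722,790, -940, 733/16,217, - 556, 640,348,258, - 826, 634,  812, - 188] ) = [-940, -826,-556 ,  -  487.78, - 421, - 324, - 188, 733/16,217,258 , 348,634, 640,  646, 673.97,680, 722,790, 812] 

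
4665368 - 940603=3724765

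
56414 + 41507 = 97921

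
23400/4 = 5850 =5850.00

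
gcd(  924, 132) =132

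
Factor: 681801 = 3^1*227267^1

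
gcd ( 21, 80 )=1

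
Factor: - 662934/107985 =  - 2^1 * 5^( - 1)*23^( - 1 )*353^1 = - 706/115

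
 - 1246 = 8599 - 9845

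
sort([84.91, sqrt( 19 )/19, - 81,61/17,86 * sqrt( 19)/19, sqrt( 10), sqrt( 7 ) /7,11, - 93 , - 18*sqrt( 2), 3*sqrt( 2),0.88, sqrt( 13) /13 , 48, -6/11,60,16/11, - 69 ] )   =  [ - 93, - 81, - 69,  -  18*sqrt( 2), - 6/11,sqrt(19)/19,sqrt( 13)/13,  sqrt (7 )/7,0.88,16/11,sqrt ( 10),61/17,3 * sqrt( 2 ),11, 86* sqrt( 19)/19, 48,60,84.91 ] 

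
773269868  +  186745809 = 960015677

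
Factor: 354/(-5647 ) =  - 2^1 * 3^1*59^1 * 5647^( - 1) 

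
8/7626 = 4/3813= 0.00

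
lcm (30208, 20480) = 1208320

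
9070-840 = 8230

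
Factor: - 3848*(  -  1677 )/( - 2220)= - 14534/5 = - 2^1*5^( - 1)*13^2*43^1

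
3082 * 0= 0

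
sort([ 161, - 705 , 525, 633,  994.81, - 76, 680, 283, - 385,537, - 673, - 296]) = [ -705, - 673, - 385, - 296, - 76,161, 283, 525,537,633,  680,994.81]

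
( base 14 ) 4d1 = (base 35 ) RM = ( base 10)967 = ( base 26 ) 1B5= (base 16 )3c7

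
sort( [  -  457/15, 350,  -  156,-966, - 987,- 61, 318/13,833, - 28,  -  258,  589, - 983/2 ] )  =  [-987,-966,-983/2, - 258, - 156, - 61, -457/15, - 28, 318/13,350, 589, 833 ] 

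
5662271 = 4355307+1306964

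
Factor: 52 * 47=2444  =  2^2*13^1*47^1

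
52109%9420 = 5009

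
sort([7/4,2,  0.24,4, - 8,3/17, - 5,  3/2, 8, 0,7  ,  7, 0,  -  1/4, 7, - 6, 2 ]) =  [ - 8, - 6 , - 5, - 1/4,0,0,  3/17,0.24, 3/2, 7/4, 2,2,4, 7,7,7,8] 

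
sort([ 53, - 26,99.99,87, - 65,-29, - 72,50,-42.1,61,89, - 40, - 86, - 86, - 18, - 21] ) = [ - 86, - 86,  -  72, - 65, - 42.1,-40 ,-29,-26, - 21, - 18,50, 53, 61,87,89,99.99]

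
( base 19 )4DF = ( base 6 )11522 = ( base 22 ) 3BC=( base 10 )1706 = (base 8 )3252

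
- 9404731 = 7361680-16766411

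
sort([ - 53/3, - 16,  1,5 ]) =[ - 53/3,- 16, 1,5]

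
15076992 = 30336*497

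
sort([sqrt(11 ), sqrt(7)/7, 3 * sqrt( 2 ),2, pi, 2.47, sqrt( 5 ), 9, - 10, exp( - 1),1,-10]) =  [ -10, - 10, exp( -1), sqrt( 7)/7,1, 2, sqrt(5 ),  2.47, pi, sqrt(11 ),3*sqrt(2), 9]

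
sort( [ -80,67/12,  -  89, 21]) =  [- 89 ,-80  ,  67/12,21 ]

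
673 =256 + 417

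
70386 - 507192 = -436806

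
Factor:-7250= - 2^1 * 5^3*  29^1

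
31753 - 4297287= -4265534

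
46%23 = 0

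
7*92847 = 649929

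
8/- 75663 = -1 + 75655/75663= - 0.00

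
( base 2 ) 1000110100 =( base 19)1AD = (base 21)15I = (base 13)345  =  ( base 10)564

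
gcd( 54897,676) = 1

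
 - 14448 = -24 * 602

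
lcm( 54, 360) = 1080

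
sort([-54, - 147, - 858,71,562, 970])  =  [ - 858 , - 147, -54, 71, 562, 970]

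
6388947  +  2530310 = 8919257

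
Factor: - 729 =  - 3^6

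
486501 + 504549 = 991050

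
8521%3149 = 2223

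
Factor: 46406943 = 3^2 *11^1 * 127^1* 3691^1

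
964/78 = 12  +  14/39 = 12.36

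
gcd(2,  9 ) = 1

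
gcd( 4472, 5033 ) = 1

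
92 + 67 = 159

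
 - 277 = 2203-2480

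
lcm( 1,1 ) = 1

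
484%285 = 199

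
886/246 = 443/123 =3.60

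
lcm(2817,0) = 0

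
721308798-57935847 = 663372951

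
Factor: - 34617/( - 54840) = 2^( - 3 )*5^( - 1)*11^1*457^ ( -1)*1049^1 = 11539/18280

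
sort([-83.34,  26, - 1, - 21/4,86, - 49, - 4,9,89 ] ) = [ - 83.34,-49 , - 21/4, - 4,- 1,  9,  26,86,  89 ] 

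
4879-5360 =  - 481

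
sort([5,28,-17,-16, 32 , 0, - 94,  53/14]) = [ - 94, - 17, - 16, 0,53/14,5 , 28, 32 ]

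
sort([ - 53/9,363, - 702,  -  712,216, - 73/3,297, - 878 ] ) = [ - 878, - 712,- 702, - 73/3, - 53/9,216,297,363 ] 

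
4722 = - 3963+8685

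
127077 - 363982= - 236905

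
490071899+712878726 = 1202950625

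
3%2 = 1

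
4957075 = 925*5359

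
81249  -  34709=46540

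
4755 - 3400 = 1355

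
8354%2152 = 1898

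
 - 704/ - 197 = 704/197 = 3.57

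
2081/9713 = 2081/9713=0.21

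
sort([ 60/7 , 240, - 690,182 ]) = [ - 690, 60/7,182,240]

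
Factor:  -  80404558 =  - 2^1*13^1 * 89^1 * 34747^1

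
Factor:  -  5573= -5573^1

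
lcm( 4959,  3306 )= 9918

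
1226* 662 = 811612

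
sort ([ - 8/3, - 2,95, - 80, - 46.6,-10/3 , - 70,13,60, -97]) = [- 97,-80, - 70, - 46.6,-10/3,-8/3, - 2, 13,  60, 95]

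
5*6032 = 30160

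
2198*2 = 4396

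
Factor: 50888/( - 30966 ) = - 2^2 *3^( - 1 )*13^( - 1)*397^(-1)*6361^1= - 25444/15483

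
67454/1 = 67454 = 67454.00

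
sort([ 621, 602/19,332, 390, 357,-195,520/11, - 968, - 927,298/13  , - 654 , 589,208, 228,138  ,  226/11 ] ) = [-968,-927, - 654,- 195, 226/11, 298/13, 602/19,520/11,138 , 208,228,332, 357,390, 589,621] 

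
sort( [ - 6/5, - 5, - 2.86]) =[-5, - 2.86, - 6/5]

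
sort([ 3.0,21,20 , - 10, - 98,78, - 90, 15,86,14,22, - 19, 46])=[ - 98, - 90  , - 19, - 10 , 3.0, 14  ,  15,20,21, 22,46,78,86]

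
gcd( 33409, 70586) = 1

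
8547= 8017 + 530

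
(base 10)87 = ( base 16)57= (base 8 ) 127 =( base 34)2J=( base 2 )1010111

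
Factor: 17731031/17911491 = 3^( - 1)*13^( -1)*61^( - 1 ) * 7529^( - 1 )*17731031^1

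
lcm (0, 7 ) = 0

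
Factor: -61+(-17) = -78 = - 2^1* 3^1 *13^1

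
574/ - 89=-574/89 = - 6.45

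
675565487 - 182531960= 493033527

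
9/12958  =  9/12958 = 0.00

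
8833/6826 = 8833/6826 = 1.29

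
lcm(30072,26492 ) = 1112664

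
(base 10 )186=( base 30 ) 66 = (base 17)ag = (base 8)272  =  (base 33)5L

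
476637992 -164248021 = 312389971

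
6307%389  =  83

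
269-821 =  - 552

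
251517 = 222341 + 29176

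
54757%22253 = 10251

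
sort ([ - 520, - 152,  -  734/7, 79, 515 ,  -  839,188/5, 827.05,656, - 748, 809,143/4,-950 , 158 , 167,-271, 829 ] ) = [-950, - 839,- 748, - 520, - 271 , - 152 , - 734/7,143/4, 188/5 , 79,158,167 , 515, 656 , 809, 827.05,829 ] 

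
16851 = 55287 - 38436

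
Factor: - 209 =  - 11^1*19^1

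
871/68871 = 871/68871 = 0.01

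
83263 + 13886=97149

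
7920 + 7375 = 15295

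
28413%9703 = 9007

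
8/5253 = 8/5253 = 0.00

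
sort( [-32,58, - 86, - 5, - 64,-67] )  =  [ -86 , - 67, - 64, - 32, - 5,58] 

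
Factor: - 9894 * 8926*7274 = - 642394901256 = - 2^3*3^1*17^1*97^1*3637^1*4463^1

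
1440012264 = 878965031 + 561047233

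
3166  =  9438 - 6272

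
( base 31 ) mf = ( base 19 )1HD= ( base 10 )697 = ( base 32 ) LP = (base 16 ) 2b9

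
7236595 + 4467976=11704571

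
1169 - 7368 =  - 6199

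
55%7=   6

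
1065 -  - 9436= 10501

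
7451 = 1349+6102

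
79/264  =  79/264 = 0.30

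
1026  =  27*38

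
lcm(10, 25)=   50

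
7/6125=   1/875=0.00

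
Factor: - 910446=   -  2^1*3^1 * 41^1*3701^1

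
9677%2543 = 2048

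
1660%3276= 1660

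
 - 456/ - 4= 114/1   =  114.00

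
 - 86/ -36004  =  43/18002 = 0.00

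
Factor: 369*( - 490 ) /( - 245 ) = 738 = 2^1*3^2 *41^1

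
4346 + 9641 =13987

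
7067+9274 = 16341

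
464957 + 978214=1443171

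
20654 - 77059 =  - 56405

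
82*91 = 7462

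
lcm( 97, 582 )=582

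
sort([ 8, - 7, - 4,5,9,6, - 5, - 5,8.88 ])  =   [ - 7, - 5, - 5, - 4, 5 , 6,8, 8.88, 9]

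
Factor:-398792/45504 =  - 2^( -3)*3^(- 2 ) * 631^1 =-631/72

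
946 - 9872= - 8926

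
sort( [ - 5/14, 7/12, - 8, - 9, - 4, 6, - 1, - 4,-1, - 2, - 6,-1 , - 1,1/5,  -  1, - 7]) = [ - 9, - 8, - 7, - 6, -4, - 4, - 2, - 1 , - 1, - 1, - 1, - 1, - 5/14, 1/5, 7/12, 6] 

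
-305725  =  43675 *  ( - 7 )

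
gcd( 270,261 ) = 9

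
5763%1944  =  1875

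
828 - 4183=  - 3355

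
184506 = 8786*21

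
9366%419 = 148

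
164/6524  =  41/1631  =  0.03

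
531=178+353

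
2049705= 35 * 58563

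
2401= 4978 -2577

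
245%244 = 1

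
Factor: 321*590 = 189390= 2^1*3^1*5^1*59^1*107^1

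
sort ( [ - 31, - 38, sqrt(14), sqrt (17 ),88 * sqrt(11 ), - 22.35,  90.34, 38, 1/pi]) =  [ - 38, - 31 , - 22.35,1/pi, sqrt(14 ), sqrt (17), 38, 90.34, 88*sqrt(11 )]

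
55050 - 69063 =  - 14013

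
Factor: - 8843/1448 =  -2^(-3)*37^1*181^(-1 )* 239^1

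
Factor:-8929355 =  - 5^1*59^1*30269^1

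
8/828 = 2/207 = 0.01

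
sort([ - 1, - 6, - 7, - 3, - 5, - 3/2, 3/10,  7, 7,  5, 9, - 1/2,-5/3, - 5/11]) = [ - 7,-6 , - 5, - 3,  -  5/3, - 3/2,-1, - 1/2, - 5/11,3/10,5,7,  7,9] 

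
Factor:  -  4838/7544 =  - 2^ ( - 2 )*23^( - 1)*59^1 =-59/92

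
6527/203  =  32 + 31/203= 32.15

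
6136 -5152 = 984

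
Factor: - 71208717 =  - 3^1*29^1*521^1*1571^1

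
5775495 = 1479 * 3905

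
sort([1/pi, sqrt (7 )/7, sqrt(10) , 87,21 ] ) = [1/pi,sqrt(7)/7, sqrt( 10 ) , 21 , 87 ] 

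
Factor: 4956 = 2^2* 3^1 * 7^1 * 59^1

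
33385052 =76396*437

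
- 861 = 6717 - 7578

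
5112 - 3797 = 1315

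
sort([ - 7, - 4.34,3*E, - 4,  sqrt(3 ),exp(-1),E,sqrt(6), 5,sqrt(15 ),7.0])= [ - 7,- 4.34,-4, exp (-1),sqrt( 3),sqrt(6 ), E , sqrt(15 ),5,7.0, 3 * E] 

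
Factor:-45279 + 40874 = - 4405 = -  5^1*881^1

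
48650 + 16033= 64683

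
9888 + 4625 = 14513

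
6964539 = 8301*839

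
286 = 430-144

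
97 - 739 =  - 642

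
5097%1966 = 1165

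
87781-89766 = - 1985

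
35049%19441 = 15608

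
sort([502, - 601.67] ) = [ - 601.67, 502 ] 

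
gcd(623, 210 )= 7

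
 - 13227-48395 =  - 61622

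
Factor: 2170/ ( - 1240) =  - 7/4 =- 2^(-2) *7^1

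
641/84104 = 641/84104 = 0.01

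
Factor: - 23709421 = -23709421^1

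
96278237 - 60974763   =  35303474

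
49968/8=6246 = 6246.00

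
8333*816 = 6799728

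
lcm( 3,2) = 6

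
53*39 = 2067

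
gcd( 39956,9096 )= 4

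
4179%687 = 57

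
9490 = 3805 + 5685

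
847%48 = 31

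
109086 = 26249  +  82837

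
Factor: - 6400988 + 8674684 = 2^5*41^1 * 1733^1 = 2273696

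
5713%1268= 641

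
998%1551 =998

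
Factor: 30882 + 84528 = 2^1*3^1*5^1 * 3847^1 = 115410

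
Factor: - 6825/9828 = - 25/36 = -  2^( - 2)*3^( - 2 ) * 5^2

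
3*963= 2889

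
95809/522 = 183+283/522=183.54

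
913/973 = 913/973 = 0.94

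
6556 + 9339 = 15895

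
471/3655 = 471/3655=0.13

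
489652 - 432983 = 56669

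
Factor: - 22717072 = -2^4*7^1*43^1*53^1*89^1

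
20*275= 5500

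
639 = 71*9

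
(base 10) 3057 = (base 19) 88h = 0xBF1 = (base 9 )4166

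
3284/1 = 3284 = 3284.00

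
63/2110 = 63/2110= 0.03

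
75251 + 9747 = 84998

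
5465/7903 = 5465/7903  =  0.69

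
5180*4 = 20720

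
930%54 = 12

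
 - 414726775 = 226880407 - 641607182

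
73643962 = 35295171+38348791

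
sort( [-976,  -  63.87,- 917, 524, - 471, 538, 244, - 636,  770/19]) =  [-976,-917, - 636, - 471, - 63.87,  770/19, 244,  524,538 ] 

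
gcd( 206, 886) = 2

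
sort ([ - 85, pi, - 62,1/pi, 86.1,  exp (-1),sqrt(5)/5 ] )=[-85, - 62,1/pi,  exp( - 1), sqrt(5) /5,pi,86.1] 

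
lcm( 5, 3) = 15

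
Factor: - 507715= - 5^1*13^1*73^1*107^1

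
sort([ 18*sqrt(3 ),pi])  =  [pi, 18*sqrt(3 )]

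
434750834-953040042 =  - 518289208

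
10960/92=2740/23 = 119.13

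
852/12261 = 284/4087= 0.07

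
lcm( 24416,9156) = 73248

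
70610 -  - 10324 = 80934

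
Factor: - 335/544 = - 2^( - 5) * 5^1*17^( - 1)  *67^1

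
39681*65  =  2579265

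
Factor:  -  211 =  - 211^1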